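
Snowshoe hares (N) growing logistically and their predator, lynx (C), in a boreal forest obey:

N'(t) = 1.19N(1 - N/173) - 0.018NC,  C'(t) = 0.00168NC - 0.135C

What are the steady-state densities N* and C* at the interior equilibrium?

N* ≈ 80.4, C* ≈ 35.4

From dC/dt = 0 with C > 0: 0.00168N* = 0.135, so N* = 80.4.
Substitute into dN/dt = 0: 1.19(1 - 80.4/173) = 0.018C*.
The bracket is 0.536, giving C* = 0.637/0.018 = 35.4.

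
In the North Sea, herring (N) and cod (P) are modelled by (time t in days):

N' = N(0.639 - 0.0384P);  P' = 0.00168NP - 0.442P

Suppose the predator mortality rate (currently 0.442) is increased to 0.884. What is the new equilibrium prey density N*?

At the interior fixed point, setting dP/dt = 0 with P > 0 fixes N* = (predator death rate)/(NP coefficient) — independent of the other coefficients.
With the change, N* = 0.884/0.00168 = 526; it rises from 263.

N* ≈ 526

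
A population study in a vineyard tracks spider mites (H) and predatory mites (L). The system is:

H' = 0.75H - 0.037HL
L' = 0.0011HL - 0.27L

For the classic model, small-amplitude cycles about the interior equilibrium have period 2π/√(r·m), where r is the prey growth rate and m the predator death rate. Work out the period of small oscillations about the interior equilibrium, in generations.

T ≈ 14 generations

Here r = 0.75 and m = 0.27, so r·m = 0.203.
ω = √0.203 = 0.45 per generation, hence T = 2π/ω ≈ 14 generations.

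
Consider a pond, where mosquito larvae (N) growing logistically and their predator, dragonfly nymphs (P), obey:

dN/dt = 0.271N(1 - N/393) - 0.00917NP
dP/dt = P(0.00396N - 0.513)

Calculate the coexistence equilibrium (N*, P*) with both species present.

N* ≈ 130, P* ≈ 19.8

From dP/dt = 0 with P > 0: 0.00396N* = 0.513, so N* = 130.
Substitute into dN/dt = 0: 0.271(1 - 130/393) = 0.00917P*.
The bracket is 0.67, giving P* = 0.182/0.00917 = 19.8.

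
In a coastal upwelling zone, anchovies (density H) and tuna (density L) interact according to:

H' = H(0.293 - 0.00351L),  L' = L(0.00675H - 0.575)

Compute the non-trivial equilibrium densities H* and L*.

Set dL/dt = 0 with L > 0: 0.00675H - 0.575 = 0, so H* = 0.575/0.00675 = 85.2.
Set dH/dt = 0 with H > 0: 0.293 - 0.00351L = 0, so L* = 0.293/0.00351 = 83.5.

H* ≈ 85.2, L* ≈ 83.5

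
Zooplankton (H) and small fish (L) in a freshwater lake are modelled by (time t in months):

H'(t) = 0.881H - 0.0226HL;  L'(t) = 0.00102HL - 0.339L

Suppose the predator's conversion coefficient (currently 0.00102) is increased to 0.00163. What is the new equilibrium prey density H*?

H* ≈ 208

At the interior fixed point, setting dL/dt = 0 with L > 0 fixes H* = (predator death rate)/(HL coefficient) — independent of the other coefficients.
With the change, H* = 0.339/0.00163 = 208; it falls from 332.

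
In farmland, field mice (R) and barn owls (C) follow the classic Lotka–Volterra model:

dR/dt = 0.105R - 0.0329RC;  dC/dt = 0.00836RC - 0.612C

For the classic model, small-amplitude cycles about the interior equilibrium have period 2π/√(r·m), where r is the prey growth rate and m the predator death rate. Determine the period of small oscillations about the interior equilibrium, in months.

Here r = 0.105 and m = 0.612, so r·m = 0.0643.
ω = √0.0643 = 0.253 per month, hence T = 2π/ω ≈ 24.8 months.

T ≈ 24.8 months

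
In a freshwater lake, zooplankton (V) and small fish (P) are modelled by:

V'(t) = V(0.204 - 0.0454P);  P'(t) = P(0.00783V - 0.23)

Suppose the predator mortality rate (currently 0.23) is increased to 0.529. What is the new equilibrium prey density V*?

V* ≈ 67.6

At the interior fixed point, setting dP/dt = 0 with P > 0 fixes V* = (predator death rate)/(VP coefficient) — independent of the other coefficients.
With the change, V* = 0.529/0.00783 = 67.6; it rises from 29.4.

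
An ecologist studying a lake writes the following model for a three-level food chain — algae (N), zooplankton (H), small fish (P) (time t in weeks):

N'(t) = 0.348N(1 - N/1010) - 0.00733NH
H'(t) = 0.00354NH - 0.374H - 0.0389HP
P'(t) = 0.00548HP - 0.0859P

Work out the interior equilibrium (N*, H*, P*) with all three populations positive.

From dP/dt = 0: 0.00548H* = 0.0859, so H* = 15.7.
From dN/dt = 0: 0.348(1 - N*/1010) = 0.00733·15.7, giving N* = 1010·(1 - 0.33) = 677.
From dH/dt = 0: 0.00354·677 - 0.374 = 0.0389P*, so P* = 2.02/0.0389 = 52.

N* ≈ 677, H* ≈ 15.7, P* ≈ 52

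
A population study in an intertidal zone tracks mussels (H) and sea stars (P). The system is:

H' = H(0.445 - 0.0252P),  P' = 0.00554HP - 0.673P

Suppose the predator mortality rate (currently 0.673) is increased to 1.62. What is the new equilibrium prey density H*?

H* ≈ 292

At the interior fixed point, setting dP/dt = 0 with P > 0 fixes H* = (predator death rate)/(HP coefficient) — independent of the other coefficients.
With the change, H* = 1.62/0.00554 = 292; it rises from 121.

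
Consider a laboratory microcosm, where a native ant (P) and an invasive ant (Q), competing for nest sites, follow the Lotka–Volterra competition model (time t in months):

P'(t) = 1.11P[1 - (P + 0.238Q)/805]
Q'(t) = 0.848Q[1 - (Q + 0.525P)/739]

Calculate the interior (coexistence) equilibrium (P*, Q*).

Setting both brackets to zero gives the nullclines P + 0.238Q = 805 and 0.525P + Q = 739.
Substituting Q = 739 - 0.525P into the first: P(1 - 0.238·0.525) = 805 - 0.238·739.
So P* = 629/0.875 = 719, and then Q* = 739 - 0.525·719 = 362.

P* ≈ 719, Q* ≈ 362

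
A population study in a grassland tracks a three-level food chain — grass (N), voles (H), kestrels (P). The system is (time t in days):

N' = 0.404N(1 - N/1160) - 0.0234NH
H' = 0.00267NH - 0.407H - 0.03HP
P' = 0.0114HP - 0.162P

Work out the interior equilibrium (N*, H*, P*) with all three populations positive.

From dP/dt = 0: 0.0114H* = 0.162, so H* = 14.2.
From dN/dt = 0: 0.404(1 - N*/1160) = 0.0234·14.2, giving N* = 1160·(1 - 0.823) = 205.
From dH/dt = 0: 0.00267·205 - 0.407 = 0.03P*, so P* = 0.141/0.03 = 4.7.

N* ≈ 205, H* ≈ 14.2, P* ≈ 4.7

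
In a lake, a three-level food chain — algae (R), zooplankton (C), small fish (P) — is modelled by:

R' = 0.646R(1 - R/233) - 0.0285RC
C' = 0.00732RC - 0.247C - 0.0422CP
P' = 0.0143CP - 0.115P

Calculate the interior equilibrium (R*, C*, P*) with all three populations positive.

R* ≈ 150, C* ≈ 8.04, P* ≈ 20.2

From dP/dt = 0: 0.0143C* = 0.115, so C* = 8.04.
From dR/dt = 0: 0.646(1 - R*/233) = 0.0285·8.04, giving R* = 233·(1 - 0.355) = 150.
From dC/dt = 0: 0.00732·150 - 0.247 = 0.0422P*, so P* = 0.853/0.0422 = 20.2.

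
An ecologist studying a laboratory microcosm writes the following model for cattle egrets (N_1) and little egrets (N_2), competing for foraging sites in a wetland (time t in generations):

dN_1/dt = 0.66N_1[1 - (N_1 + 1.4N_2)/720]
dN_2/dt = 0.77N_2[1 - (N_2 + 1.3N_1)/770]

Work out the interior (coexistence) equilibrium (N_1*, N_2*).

Setting both brackets to zero gives the nullclines N_1 + 1.4N_2 = 720 and 1.3N_1 + N_2 = 770.
Substituting N_2 = 770 - 1.3N_1 into the first: N_1(1 - 1.4·1.3) = 720 - 1.4·770.
So N_1* = -358/-0.82 = 437, and then N_2* = 770 - 1.3·437 = 202.

N_1* ≈ 437, N_2* ≈ 202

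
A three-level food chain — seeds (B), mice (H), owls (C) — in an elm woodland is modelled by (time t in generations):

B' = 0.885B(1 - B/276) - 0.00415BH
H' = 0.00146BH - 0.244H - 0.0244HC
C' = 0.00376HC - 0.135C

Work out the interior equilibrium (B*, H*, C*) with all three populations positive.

From dC/dt = 0: 0.00376H* = 0.135, so H* = 35.9.
From dB/dt = 0: 0.885(1 - B*/276) = 0.00415·35.9, giving B* = 276·(1 - 0.168) = 230.
From dH/dt = 0: 0.00146·230 - 0.244 = 0.0244C*, so C* = 0.0911/0.0244 = 3.73.

B* ≈ 230, H* ≈ 35.9, C* ≈ 3.73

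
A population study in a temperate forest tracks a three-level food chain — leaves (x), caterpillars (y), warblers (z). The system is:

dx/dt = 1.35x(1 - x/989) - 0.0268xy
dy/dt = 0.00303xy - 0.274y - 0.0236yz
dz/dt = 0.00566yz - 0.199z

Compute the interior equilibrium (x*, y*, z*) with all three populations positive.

From dz/dt = 0: 0.00566y* = 0.199, so y* = 35.2.
From dx/dt = 0: 1.35(1 - x*/989) = 0.0268·35.2, giving x* = 989·(1 - 0.698) = 299.
From dy/dt = 0: 0.00303·299 - 0.274 = 0.0236z*, so z* = 0.631/0.0236 = 26.7.

x* ≈ 299, y* ≈ 35.2, z* ≈ 26.7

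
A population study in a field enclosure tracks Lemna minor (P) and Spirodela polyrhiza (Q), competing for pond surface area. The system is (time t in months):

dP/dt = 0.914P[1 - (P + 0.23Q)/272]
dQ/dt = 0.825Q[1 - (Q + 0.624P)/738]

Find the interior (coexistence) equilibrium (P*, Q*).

Setting both brackets to zero gives the nullclines P + 0.23Q = 272 and 0.624P + Q = 738.
Substituting Q = 738 - 0.624P into the first: P(1 - 0.23·0.624) = 272 - 0.23·738.
So P* = 102/0.856 = 119, and then Q* = 738 - 0.624·119 = 663.

P* ≈ 119, Q* ≈ 663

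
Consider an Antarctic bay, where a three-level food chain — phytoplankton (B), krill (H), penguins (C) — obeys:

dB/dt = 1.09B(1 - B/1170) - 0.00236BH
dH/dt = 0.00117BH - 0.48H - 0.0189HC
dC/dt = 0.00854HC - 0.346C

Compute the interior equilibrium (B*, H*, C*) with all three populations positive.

From dC/dt = 0: 0.00854H* = 0.346, so H* = 40.5.
From dB/dt = 0: 1.09(1 - B*/1170) = 0.00236·40.5, giving B* = 1170·(1 - 0.0877) = 1070.
From dH/dt = 0: 0.00117·1070 - 0.48 = 0.0189C*, so C* = 0.769/0.0189 = 40.7.

B* ≈ 1070, H* ≈ 40.5, C* ≈ 40.7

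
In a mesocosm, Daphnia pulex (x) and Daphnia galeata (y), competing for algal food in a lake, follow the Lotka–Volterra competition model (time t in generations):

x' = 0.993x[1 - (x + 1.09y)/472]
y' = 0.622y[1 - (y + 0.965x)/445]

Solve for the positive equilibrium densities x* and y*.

x* ≈ 252, y* ≈ 202

Setting both brackets to zero gives the nullclines x + 1.09y = 472 and 0.965x + y = 445.
Substituting y = 445 - 0.965x into the first: x(1 - 1.09·0.965) = 472 - 1.09·445.
So x* = -13.1/-0.0518 = 252, and then y* = 445 - 0.965·252 = 202.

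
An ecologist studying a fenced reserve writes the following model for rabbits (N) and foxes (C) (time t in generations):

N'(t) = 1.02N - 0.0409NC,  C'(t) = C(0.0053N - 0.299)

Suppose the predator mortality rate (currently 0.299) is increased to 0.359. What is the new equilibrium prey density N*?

At the interior fixed point, setting dC/dt = 0 with C > 0 fixes N* = (predator death rate)/(NC coefficient) — independent of the other coefficients.
With the change, N* = 0.359/0.0053 = 67.7; it rises from 56.4.

N* ≈ 67.7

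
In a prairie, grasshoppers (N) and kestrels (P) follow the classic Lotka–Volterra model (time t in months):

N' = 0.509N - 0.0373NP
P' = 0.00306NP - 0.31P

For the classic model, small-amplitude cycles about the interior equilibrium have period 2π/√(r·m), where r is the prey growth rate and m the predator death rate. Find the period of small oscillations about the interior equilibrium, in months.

T ≈ 15.8 months

Here r = 0.509 and m = 0.31, so r·m = 0.158.
ω = √0.158 = 0.397 per month, hence T = 2π/ω ≈ 15.8 months.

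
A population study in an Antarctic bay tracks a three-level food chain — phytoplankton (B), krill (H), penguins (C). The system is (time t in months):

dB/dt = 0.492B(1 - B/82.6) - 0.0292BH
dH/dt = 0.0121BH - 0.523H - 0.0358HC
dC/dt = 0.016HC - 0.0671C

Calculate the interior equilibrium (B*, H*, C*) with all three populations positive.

B* ≈ 62, H* ≈ 4.19, C* ≈ 6.36

From dC/dt = 0: 0.016H* = 0.0671, so H* = 4.19.
From dB/dt = 0: 0.492(1 - B*/82.6) = 0.0292·4.19, giving B* = 82.6·(1 - 0.249) = 62.
From dH/dt = 0: 0.0121·62 - 0.523 = 0.0358C*, so C* = 0.228/0.0358 = 6.36.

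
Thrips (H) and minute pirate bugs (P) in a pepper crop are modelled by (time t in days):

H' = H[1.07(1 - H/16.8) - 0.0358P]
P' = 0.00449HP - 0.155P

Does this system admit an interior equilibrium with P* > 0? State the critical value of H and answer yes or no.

The predator equation gives dP/dt > 0 only when H > 0.155/0.00449 = 34.5.
Without the predator, H → K = 16.8. Since 16.8 < 34.5, the predator cannot invade.

Threshold H = 34.5; K < 34.5, so no, the predator goes extinct.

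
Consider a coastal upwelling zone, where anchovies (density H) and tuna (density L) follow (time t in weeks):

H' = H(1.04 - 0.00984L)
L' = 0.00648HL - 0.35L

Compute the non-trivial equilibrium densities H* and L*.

Set dL/dt = 0 with L > 0: 0.00648H - 0.35 = 0, so H* = 0.35/0.00648 = 54.
Set dH/dt = 0 with H > 0: 1.04 - 0.00984L = 0, so L* = 1.04/0.00984 = 106.

H* ≈ 54, L* ≈ 106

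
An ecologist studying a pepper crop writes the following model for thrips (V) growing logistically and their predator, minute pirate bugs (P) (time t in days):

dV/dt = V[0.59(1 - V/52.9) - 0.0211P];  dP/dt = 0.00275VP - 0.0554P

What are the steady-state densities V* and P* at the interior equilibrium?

From dP/dt = 0 with P > 0: 0.00275V* = 0.0554, so V* = 20.1.
Substitute into dV/dt = 0: 0.59(1 - 20.1/52.9) = 0.0211P*.
The bracket is 0.619, giving P* = 0.365/0.0211 = 17.3.

V* ≈ 20.1, P* ≈ 17.3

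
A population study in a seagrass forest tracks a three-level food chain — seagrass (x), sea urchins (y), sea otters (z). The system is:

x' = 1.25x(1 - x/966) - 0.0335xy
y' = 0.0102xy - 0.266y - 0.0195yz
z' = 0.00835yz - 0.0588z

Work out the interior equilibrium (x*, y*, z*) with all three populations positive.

From dz/dt = 0: 0.00835y* = 0.0588, so y* = 7.04.
From dx/dt = 0: 1.25(1 - x*/966) = 0.0335·7.04, giving x* = 966·(1 - 0.189) = 784.
From dy/dt = 0: 0.0102·784 - 0.266 = 0.0195z*, so z* = 7.73/0.0195 = 396.

x* ≈ 784, y* ≈ 7.04, z* ≈ 396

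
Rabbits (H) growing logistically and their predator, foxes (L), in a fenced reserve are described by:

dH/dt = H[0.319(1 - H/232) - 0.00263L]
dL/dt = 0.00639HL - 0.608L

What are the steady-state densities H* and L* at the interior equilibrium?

H* ≈ 95.1, L* ≈ 71.5

From dL/dt = 0 with L > 0: 0.00639H* = 0.608, so H* = 95.1.
Substitute into dH/dt = 0: 0.319(1 - 95.1/232) = 0.00263L*.
The bracket is 0.59, giving L* = 0.188/0.00263 = 71.5.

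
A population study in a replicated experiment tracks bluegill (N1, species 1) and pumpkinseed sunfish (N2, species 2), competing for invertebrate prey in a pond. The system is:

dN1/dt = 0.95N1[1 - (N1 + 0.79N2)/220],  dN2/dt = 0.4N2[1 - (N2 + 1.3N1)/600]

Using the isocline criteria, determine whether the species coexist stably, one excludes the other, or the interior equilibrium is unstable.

Compare the nullcline intercepts: K1/α12 = 220/0.79 = 278 < K2 = 600; K2/α21 = 600/1.3 = 462 > K1 = 220.
Since the inequalities point opposite ways, species 2 can invade but species 1 cannot.

species 2 excludes species 1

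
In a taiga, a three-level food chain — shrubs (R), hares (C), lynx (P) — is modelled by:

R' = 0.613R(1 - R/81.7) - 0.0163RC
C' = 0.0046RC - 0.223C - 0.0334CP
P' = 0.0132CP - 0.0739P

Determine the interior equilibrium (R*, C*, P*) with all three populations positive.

From dP/dt = 0: 0.0132C* = 0.0739, so C* = 5.6.
From dR/dt = 0: 0.613(1 - R*/81.7) = 0.0163·5.6, giving R* = 81.7·(1 - 0.149) = 69.5.
From dC/dt = 0: 0.0046·69.5 - 0.223 = 0.0334P*, so P* = 0.0969/0.0334 = 2.9.

R* ≈ 69.5, C* ≈ 5.6, P* ≈ 2.9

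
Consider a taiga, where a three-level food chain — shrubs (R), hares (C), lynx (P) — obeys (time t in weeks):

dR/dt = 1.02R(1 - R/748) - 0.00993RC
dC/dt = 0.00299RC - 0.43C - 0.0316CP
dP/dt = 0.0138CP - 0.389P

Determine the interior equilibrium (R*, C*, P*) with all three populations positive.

From dP/dt = 0: 0.0138C* = 0.389, so C* = 28.2.
From dR/dt = 0: 1.02(1 - R*/748) = 0.00993·28.2, giving R* = 748·(1 - 0.274) = 543.
From dC/dt = 0: 0.00299·543 - 0.43 = 0.0316P*, so P* = 1.19/0.0316 = 37.7.

R* ≈ 543, C* ≈ 28.2, P* ≈ 37.7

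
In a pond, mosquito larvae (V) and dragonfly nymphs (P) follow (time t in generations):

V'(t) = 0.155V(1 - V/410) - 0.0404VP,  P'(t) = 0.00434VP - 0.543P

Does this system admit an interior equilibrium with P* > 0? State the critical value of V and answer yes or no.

Threshold V = 125; K > 125, so yes, the predator persists.

The predator equation gives dP/dt > 0 only when V > 0.543/0.00434 = 125.
Without the predator, V → K = 410. Since 410 > 125, the predator can invade and persist.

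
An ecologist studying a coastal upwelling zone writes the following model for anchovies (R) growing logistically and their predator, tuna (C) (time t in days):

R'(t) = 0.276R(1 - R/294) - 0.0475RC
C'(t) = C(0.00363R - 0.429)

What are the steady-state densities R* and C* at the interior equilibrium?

R* ≈ 118, C* ≈ 3.47

From dC/dt = 0 with C > 0: 0.00363R* = 0.429, so R* = 118.
Substitute into dR/dt = 0: 0.276(1 - 118/294) = 0.0475C*.
The bracket is 0.598, giving C* = 0.165/0.0475 = 3.47.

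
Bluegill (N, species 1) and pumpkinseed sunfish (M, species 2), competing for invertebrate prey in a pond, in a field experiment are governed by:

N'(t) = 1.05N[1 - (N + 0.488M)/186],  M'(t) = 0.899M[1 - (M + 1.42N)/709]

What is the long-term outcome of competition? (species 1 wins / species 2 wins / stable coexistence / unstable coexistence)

species 2 excludes species 1

Compare the nullcline intercepts: K1/α12 = 186/0.488 = 381 < K2 = 709; K2/α21 = 709/1.42 = 499 > K1 = 186.
Since the inequalities point opposite ways, species 2 can invade but species 1 cannot.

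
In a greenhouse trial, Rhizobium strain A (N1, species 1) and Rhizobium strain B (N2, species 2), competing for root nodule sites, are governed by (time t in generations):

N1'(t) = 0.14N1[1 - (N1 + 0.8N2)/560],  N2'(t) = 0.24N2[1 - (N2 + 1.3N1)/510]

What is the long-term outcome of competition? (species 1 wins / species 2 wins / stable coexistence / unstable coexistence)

species 1 excludes species 2

Compare the nullcline intercepts: K1/α12 = 560/0.8 = 700 > K2 = 510; K2/α21 = 510/1.3 = 392 < K1 = 560.
Since the inequalities point opposite ways, species 1 can invade but species 2 cannot.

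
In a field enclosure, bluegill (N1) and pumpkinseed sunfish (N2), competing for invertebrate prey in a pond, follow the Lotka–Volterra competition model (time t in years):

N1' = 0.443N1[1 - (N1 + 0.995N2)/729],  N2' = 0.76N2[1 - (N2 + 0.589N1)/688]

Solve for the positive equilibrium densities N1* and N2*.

Setting both brackets to zero gives the nullclines N1 + 0.995N2 = 729 and 0.589N1 + N2 = 688.
Substituting N2 = 688 - 0.589N1 into the first: N1(1 - 0.995·0.589) = 729 - 0.995·688.
So N1* = 44.4/0.414 = 107, and then N2* = 688 - 0.589·107 = 625.

N1* ≈ 107, N2* ≈ 625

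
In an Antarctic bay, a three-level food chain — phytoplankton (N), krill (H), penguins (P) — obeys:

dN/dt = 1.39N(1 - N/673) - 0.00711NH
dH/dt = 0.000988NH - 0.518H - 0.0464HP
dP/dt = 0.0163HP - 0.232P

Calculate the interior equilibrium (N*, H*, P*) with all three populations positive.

From dP/dt = 0: 0.0163H* = 0.232, so H* = 14.2.
From dN/dt = 0: 1.39(1 - N*/673) = 0.00711·14.2, giving N* = 673·(1 - 0.0728) = 624.
From dH/dt = 0: 0.000988·624 - 0.518 = 0.0464P*, so P* = 0.0985/0.0464 = 2.12.

N* ≈ 624, H* ≈ 14.2, P* ≈ 2.12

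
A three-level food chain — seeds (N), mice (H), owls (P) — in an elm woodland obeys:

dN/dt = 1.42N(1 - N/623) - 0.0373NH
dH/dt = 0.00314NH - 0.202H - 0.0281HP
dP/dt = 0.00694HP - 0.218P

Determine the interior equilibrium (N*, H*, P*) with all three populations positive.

From dP/dt = 0: 0.00694H* = 0.218, so H* = 31.4.
From dN/dt = 0: 1.42(1 - N*/623) = 0.0373·31.4, giving N* = 623·(1 - 0.825) = 109.
From dH/dt = 0: 0.00314·109 - 0.202 = 0.0281P*, so P* = 0.14/0.0281 = 4.99.

N* ≈ 109, H* ≈ 31.4, P* ≈ 4.99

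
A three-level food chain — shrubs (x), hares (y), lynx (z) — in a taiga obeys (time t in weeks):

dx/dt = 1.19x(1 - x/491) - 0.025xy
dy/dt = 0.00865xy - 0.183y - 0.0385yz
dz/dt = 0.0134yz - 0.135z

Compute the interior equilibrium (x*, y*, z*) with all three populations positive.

x* ≈ 387, y* ≈ 10.1, z* ≈ 82.2

From dz/dt = 0: 0.0134y* = 0.135, so y* = 10.1.
From dx/dt = 0: 1.19(1 - x*/491) = 0.025·10.1, giving x* = 491·(1 - 0.212) = 387.
From dy/dt = 0: 0.00865·387 - 0.183 = 0.0385z*, so z* = 3.17/0.0385 = 82.2.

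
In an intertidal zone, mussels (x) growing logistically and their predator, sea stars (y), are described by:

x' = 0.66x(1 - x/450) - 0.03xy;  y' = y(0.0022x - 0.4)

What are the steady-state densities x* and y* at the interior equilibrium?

x* ≈ 182, y* ≈ 13.1

From dy/dt = 0 with y > 0: 0.0022x* = 0.4, so x* = 182.
Substitute into dx/dt = 0: 0.66(1 - 182/450) = 0.03y*.
The bracket is 0.596, giving y* = 0.393/0.03 = 13.1.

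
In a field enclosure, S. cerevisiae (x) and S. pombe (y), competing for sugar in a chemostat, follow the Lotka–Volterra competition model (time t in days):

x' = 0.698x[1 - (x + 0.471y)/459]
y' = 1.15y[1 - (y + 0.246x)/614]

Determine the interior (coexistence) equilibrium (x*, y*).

x* ≈ 192, y* ≈ 567

Setting both brackets to zero gives the nullclines x + 0.471y = 459 and 0.246x + y = 614.
Substituting y = 614 - 0.246x into the first: x(1 - 0.471·0.246) = 459 - 0.471·614.
So x* = 170/0.884 = 192, and then y* = 614 - 0.246·192 = 567.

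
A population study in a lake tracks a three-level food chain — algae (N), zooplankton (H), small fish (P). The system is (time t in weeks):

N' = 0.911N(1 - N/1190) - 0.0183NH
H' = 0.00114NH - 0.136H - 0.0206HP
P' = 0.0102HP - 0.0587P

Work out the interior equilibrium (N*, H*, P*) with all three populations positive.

From dP/dt = 0: 0.0102H* = 0.0587, so H* = 5.75.
From dN/dt = 0: 0.911(1 - N*/1190) = 0.0183·5.75, giving N* = 1190·(1 - 0.116) = 1050.
From dH/dt = 0: 0.00114·1050 - 0.136 = 0.0206P*, so P* = 1.06/0.0206 = 51.6.

N* ≈ 1050, H* ≈ 5.75, P* ≈ 51.6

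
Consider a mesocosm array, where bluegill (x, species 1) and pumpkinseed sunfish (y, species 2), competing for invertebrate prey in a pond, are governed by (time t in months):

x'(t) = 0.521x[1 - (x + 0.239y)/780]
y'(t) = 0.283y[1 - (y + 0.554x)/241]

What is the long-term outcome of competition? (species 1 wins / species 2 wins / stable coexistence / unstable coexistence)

Compare the nullcline intercepts: K1/α12 = 780/0.239 = 3260 > K2 = 241; K2/α21 = 241/0.554 = 435 < K1 = 780.
Since the inequalities point opposite ways, species 1 can invade but species 2 cannot.

species 1 excludes species 2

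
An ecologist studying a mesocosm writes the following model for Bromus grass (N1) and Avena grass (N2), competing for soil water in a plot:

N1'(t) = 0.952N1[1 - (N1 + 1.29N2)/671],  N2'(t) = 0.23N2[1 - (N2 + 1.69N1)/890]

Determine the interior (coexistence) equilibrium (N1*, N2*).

Setting both brackets to zero gives the nullclines N1 + 1.29N2 = 671 and 1.69N1 + N2 = 890.
Substituting N2 = 890 - 1.69N1 into the first: N1(1 - 1.29·1.69) = 671 - 1.29·890.
So N1* = -477/-1.18 = 404, and then N2* = 890 - 1.69·404 = 207.

N1* ≈ 404, N2* ≈ 207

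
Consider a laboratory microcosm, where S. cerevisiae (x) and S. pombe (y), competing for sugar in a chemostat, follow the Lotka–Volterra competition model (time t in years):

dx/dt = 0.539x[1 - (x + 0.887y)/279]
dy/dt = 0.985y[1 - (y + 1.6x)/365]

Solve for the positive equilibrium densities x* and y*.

Setting both brackets to zero gives the nullclines x + 0.887y = 279 and 1.6x + y = 365.
Substituting y = 365 - 1.6x into the first: x(1 - 0.887·1.6) = 279 - 0.887·365.
So x* = -44.8/-0.419 = 107, and then y* = 365 - 1.6·107 = 194.

x* ≈ 107, y* ≈ 194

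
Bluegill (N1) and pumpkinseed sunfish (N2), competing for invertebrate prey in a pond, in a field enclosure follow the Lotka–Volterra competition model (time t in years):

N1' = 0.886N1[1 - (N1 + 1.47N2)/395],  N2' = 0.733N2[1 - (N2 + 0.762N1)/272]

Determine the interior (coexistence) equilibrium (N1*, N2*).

Setting both brackets to zero gives the nullclines N1 + 1.47N2 = 395 and 0.762N1 + N2 = 272.
Substituting N2 = 272 - 0.762N1 into the first: N1(1 - 1.47·0.762) = 395 - 1.47·272.
So N1* = -4.84/-0.12 = 40.3, and then N2* = 272 - 0.762·40.3 = 241.

N1* ≈ 40.3, N2* ≈ 241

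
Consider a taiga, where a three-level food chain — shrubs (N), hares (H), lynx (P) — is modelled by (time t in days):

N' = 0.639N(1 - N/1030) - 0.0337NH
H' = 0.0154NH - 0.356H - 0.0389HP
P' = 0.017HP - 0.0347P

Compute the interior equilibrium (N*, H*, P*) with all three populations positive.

From dP/dt = 0: 0.017H* = 0.0347, so H* = 2.04.
From dN/dt = 0: 0.639(1 - N*/1030) = 0.0337·2.04, giving N* = 1030·(1 - 0.108) = 919.
From dH/dt = 0: 0.0154·919 - 0.356 = 0.0389P*, so P* = 13.8/0.0389 = 355.

N* ≈ 919, H* ≈ 2.04, P* ≈ 355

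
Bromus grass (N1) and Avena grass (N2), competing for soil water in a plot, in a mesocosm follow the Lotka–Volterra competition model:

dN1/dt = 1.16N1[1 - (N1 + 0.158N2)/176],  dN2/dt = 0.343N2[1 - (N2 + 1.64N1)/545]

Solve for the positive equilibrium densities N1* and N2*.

Setting both brackets to zero gives the nullclines N1 + 0.158N2 = 176 and 1.64N1 + N2 = 545.
Substituting N2 = 545 - 1.64N1 into the first: N1(1 - 0.158·1.64) = 176 - 0.158·545.
So N1* = 89.9/0.741 = 121, and then N2* = 545 - 1.64·121 = 346.

N1* ≈ 121, N2* ≈ 346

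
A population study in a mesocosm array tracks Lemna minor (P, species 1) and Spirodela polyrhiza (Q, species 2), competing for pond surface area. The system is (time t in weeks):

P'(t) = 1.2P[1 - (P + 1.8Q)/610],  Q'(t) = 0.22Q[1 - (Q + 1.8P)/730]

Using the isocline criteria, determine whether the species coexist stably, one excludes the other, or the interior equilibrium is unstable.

unstable coexistence (outcome depends on initial conditions)

Compare the nullcline intercepts: K1/α12 = 610/1.8 = 339 < K2 = 730; K2/α21 = 730/1.8 = 406 < K1 = 610.
Since both are reversed, neither can invade when rare; the interior point is a saddle.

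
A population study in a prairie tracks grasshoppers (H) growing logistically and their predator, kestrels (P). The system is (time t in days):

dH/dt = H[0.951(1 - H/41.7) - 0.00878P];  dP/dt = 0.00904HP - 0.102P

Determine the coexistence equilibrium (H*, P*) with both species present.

From dP/dt = 0 with P > 0: 0.00904H* = 0.102, so H* = 11.3.
Substitute into dH/dt = 0: 0.951(1 - 11.3/41.7) = 0.00878P*.
The bracket is 0.729, giving P* = 0.694/0.00878 = 79.

H* ≈ 11.3, P* ≈ 79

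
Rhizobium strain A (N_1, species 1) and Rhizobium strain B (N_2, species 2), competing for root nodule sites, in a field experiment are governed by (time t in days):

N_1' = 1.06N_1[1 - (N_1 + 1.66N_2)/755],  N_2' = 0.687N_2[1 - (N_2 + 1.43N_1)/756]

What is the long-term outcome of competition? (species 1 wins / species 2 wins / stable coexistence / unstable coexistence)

Compare the nullcline intercepts: K1/α12 = 755/1.66 = 455 < K2 = 756; K2/α21 = 756/1.43 = 529 < K1 = 755.
Since both are reversed, neither can invade when rare; the interior point is a saddle.

unstable coexistence (outcome depends on initial conditions)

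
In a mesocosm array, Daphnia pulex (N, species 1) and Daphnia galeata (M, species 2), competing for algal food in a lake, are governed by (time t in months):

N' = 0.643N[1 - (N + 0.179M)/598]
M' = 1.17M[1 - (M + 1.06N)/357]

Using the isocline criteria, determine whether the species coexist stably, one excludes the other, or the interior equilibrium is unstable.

species 1 excludes species 2

Compare the nullcline intercepts: K1/α12 = 598/0.179 = 3340 > K2 = 357; K2/α21 = 357/1.06 = 337 < K1 = 598.
Since the inequalities point opposite ways, species 1 can invade but species 2 cannot.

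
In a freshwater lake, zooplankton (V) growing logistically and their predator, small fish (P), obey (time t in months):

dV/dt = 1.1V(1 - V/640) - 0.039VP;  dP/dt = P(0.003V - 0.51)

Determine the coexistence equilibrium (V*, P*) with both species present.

From dP/dt = 0 with P > 0: 0.003V* = 0.51, so V* = 170.
Substitute into dV/dt = 0: 1.1(1 - 170/640) = 0.039P*.
The bracket is 0.734, giving P* = 0.808/0.039 = 20.7.

V* ≈ 170, P* ≈ 20.7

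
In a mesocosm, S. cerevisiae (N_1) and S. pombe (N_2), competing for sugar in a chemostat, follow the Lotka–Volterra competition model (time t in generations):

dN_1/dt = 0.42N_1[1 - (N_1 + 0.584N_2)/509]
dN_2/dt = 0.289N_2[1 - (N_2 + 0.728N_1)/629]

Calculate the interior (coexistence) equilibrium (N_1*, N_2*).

Setting both brackets to zero gives the nullclines N_1 + 0.584N_2 = 509 and 0.728N_1 + N_2 = 629.
Substituting N_2 = 629 - 0.728N_1 into the first: N_1(1 - 0.584·0.728) = 509 - 0.584·629.
So N_1* = 142/0.575 = 246, and then N_2* = 629 - 0.728·246 = 450.

N_1* ≈ 246, N_2* ≈ 450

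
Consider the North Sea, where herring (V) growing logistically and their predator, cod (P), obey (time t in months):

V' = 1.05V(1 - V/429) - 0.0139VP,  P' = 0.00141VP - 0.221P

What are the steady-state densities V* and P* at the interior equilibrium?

From dP/dt = 0 with P > 0: 0.00141V* = 0.221, so V* = 157.
Substitute into dV/dt = 0: 1.05(1 - 157/429) = 0.0139P*.
The bracket is 0.635, giving P* = 0.666/0.0139 = 47.9.

V* ≈ 157, P* ≈ 47.9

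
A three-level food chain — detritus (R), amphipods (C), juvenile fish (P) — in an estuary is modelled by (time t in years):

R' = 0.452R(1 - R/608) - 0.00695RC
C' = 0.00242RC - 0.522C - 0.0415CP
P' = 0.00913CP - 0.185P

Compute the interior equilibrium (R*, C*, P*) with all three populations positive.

R* ≈ 419, C* ≈ 20.3, P* ≈ 11.8

From dP/dt = 0: 0.00913C* = 0.185, so C* = 20.3.
From dR/dt = 0: 0.452(1 - R*/608) = 0.00695·20.3, giving R* = 608·(1 - 0.312) = 419.
From dC/dt = 0: 0.00242·419 - 0.522 = 0.0415P*, so P* = 0.491/0.0415 = 11.8.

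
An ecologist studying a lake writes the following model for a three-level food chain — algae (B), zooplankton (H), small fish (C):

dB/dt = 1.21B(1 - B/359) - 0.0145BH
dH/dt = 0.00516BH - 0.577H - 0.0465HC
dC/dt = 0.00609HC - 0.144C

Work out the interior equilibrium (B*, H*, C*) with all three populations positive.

B* ≈ 257, H* ≈ 23.6, C* ≈ 16.1

From dC/dt = 0: 0.00609H* = 0.144, so H* = 23.6.
From dB/dt = 0: 1.21(1 - B*/359) = 0.0145·23.6, giving B* = 359·(1 - 0.283) = 257.
From dH/dt = 0: 0.00516·257 - 0.577 = 0.0465C*, so C* = 0.751/0.0465 = 16.1.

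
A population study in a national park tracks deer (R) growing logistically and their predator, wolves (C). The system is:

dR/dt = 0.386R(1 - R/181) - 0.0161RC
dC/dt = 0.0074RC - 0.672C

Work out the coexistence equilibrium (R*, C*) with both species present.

R* ≈ 90.8, C* ≈ 11.9

From dC/dt = 0 with C > 0: 0.0074R* = 0.672, so R* = 90.8.
Substitute into dR/dt = 0: 0.386(1 - 90.8/181) = 0.0161C*.
The bracket is 0.498, giving C* = 0.192/0.0161 = 11.9.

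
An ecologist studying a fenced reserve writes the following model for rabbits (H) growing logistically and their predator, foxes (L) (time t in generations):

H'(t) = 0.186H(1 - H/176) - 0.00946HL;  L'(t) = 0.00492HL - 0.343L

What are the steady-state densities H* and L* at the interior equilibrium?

From dL/dt = 0 with L > 0: 0.00492H* = 0.343, so H* = 69.7.
Substitute into dH/dt = 0: 0.186(1 - 69.7/176) = 0.00946L*.
The bracket is 0.604, giving L* = 0.112/0.00946 = 11.9.

H* ≈ 69.7, L* ≈ 11.9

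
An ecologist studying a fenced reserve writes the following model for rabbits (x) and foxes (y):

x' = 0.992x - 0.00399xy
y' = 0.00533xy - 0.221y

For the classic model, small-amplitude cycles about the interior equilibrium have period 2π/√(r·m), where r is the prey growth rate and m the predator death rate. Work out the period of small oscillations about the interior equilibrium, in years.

T ≈ 13.4 years

Here r = 0.992 and m = 0.221, so r·m = 0.219.
ω = √0.219 = 0.468 per year, hence T = 2π/ω ≈ 13.4 years.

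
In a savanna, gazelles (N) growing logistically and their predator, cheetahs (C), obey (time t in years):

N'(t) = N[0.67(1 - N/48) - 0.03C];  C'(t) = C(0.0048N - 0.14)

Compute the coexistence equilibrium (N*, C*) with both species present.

N* ≈ 29.2, C* ≈ 8.76

From dC/dt = 0 with C > 0: 0.0048N* = 0.14, so N* = 29.2.
Substitute into dN/dt = 0: 0.67(1 - 29.2/48) = 0.03C*.
The bracket is 0.392, giving C* = 0.263/0.03 = 8.76.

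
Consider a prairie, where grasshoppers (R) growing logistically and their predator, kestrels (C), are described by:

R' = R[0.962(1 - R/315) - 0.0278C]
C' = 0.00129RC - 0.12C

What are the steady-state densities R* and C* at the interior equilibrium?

R* ≈ 93, C* ≈ 24.4

From dC/dt = 0 with C > 0: 0.00129R* = 0.12, so R* = 93.
Substitute into dR/dt = 0: 0.962(1 - 93/315) = 0.0278C*.
The bracket is 0.705, giving C* = 0.678/0.0278 = 24.4.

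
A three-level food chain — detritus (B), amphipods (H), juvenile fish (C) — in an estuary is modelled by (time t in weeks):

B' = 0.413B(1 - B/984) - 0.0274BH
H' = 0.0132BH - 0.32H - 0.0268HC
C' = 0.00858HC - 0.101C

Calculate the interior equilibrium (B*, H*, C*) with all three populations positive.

B* ≈ 216, H* ≈ 11.8, C* ≈ 94.2

From dC/dt = 0: 0.00858H* = 0.101, so H* = 11.8.
From dB/dt = 0: 0.413(1 - B*/984) = 0.0274·11.8, giving B* = 984·(1 - 0.781) = 216.
From dH/dt = 0: 0.0132·216 - 0.32 = 0.0268C*, so C* = 2.52/0.0268 = 94.2.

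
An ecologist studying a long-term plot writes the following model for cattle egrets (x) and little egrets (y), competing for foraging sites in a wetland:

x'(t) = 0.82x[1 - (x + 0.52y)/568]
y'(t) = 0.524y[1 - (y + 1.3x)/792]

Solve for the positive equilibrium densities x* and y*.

x* ≈ 482, y* ≈ 165

Setting both brackets to zero gives the nullclines x + 0.52y = 568 and 1.3x + y = 792.
Substituting y = 792 - 1.3x into the first: x(1 - 0.52·1.3) = 568 - 0.52·792.
So x* = 156/0.324 = 482, and then y* = 792 - 1.3·482 = 165.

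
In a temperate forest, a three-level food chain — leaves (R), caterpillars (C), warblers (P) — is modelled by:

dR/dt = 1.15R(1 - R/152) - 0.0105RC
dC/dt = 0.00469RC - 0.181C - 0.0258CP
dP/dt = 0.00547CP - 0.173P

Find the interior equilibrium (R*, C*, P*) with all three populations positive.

R* ≈ 108, C* ≈ 31.6, P* ≈ 12.6

From dP/dt = 0: 0.00547C* = 0.173, so C* = 31.6.
From dR/dt = 0: 1.15(1 - R*/152) = 0.0105·31.6, giving R* = 152·(1 - 0.289) = 108.
From dC/dt = 0: 0.00469·108 - 0.181 = 0.0258P*, so P* = 0.326/0.0258 = 12.6.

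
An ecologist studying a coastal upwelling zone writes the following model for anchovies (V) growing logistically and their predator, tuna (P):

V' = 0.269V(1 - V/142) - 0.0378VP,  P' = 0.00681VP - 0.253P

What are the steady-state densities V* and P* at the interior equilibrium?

V* ≈ 37.2, P* ≈ 5.25

From dP/dt = 0 with P > 0: 0.00681V* = 0.253, so V* = 37.2.
Substitute into dV/dt = 0: 0.269(1 - 37.2/142) = 0.0378P*.
The bracket is 0.738, giving P* = 0.199/0.0378 = 5.25.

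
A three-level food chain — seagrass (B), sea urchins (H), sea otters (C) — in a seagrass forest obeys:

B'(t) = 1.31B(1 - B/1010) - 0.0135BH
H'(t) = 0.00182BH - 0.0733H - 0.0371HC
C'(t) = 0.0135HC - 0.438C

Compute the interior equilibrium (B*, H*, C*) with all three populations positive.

From dC/dt = 0: 0.0135H* = 0.438, so H* = 32.4.
From dB/dt = 0: 1.31(1 - B*/1010) = 0.0135·32.4, giving B* = 1010·(1 - 0.334) = 672.
From dH/dt = 0: 0.00182·672 - 0.0733 = 0.0371C*, so C* = 1.15/0.0371 = 31.

B* ≈ 672, H* ≈ 32.4, C* ≈ 31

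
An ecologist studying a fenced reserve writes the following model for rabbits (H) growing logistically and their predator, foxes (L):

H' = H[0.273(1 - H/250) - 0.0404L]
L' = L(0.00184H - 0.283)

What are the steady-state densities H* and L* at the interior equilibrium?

H* ≈ 154, L* ≈ 2.6

From dL/dt = 0 with L > 0: 0.00184H* = 0.283, so H* = 154.
Substitute into dH/dt = 0: 0.273(1 - 154/250) = 0.0404L*.
The bracket is 0.385, giving L* = 0.105/0.0404 = 2.6.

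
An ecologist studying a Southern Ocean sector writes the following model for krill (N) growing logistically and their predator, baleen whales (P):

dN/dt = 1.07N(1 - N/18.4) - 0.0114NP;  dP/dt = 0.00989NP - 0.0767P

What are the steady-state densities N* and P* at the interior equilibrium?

N* ≈ 7.76, P* ≈ 54.3

From dP/dt = 0 with P > 0: 0.00989N* = 0.0767, so N* = 7.76.
Substitute into dN/dt = 0: 1.07(1 - 7.76/18.4) = 0.0114P*.
The bracket is 0.579, giving P* = 0.619/0.0114 = 54.3.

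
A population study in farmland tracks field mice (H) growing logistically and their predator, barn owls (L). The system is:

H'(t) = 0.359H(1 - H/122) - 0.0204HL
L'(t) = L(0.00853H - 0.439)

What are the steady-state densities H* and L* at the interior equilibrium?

H* ≈ 51.5, L* ≈ 10.2

From dL/dt = 0 with L > 0: 0.00853H* = 0.439, so H* = 51.5.
Substitute into dH/dt = 0: 0.359(1 - 51.5/122) = 0.0204L*.
The bracket is 0.578, giving L* = 0.208/0.0204 = 10.2.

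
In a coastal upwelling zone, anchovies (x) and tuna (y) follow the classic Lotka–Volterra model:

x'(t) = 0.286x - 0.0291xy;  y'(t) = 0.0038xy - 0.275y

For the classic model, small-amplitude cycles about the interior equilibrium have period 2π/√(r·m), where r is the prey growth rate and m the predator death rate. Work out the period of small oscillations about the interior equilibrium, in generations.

Here r = 0.286 and m = 0.275, so r·m = 0.0786.
ω = √0.0786 = 0.28 per generation, hence T = 2π/ω ≈ 22.4 generations.

T ≈ 22.4 generations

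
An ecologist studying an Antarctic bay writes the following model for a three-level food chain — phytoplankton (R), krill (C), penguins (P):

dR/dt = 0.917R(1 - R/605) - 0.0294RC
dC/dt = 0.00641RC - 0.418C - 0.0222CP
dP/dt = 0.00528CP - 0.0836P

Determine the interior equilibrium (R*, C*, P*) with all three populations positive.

R* ≈ 298, C* ≈ 15.8, P* ≈ 67.2

From dP/dt = 0: 0.00528C* = 0.0836, so C* = 15.8.
From dR/dt = 0: 0.917(1 - R*/605) = 0.0294·15.8, giving R* = 605·(1 - 0.508) = 298.
From dC/dt = 0: 0.00641·298 - 0.418 = 0.0222P*, so P* = 1.49/0.0222 = 67.2.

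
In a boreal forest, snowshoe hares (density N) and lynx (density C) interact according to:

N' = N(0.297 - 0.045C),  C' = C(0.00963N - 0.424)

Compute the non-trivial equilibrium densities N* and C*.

N* ≈ 44, C* ≈ 6.6

Set dC/dt = 0 with C > 0: 0.00963N - 0.424 = 0, so N* = 0.424/0.00963 = 44.
Set dN/dt = 0 with N > 0: 0.297 - 0.045C = 0, so C* = 0.297/0.045 = 6.6.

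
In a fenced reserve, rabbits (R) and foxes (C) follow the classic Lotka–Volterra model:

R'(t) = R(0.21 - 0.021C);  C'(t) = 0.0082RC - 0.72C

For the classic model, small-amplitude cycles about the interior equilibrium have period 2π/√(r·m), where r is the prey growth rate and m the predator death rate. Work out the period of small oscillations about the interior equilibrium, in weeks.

T ≈ 16.2 weeks

Here r = 0.21 and m = 0.72, so r·m = 0.151.
ω = √0.151 = 0.389 per week, hence T = 2π/ω ≈ 16.2 weeks.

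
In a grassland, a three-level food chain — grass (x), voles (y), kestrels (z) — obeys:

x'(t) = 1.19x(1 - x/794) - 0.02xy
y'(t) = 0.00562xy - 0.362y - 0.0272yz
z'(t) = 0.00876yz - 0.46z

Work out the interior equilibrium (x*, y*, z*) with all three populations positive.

x* ≈ 93.3, y* ≈ 52.5, z* ≈ 5.96

From dz/dt = 0: 0.00876y* = 0.46, so y* = 52.5.
From dx/dt = 0: 1.19(1 - x*/794) = 0.02·52.5, giving x* = 794·(1 - 0.883) = 93.3.
From dy/dt = 0: 0.00562·93.3 - 0.362 = 0.0272z*, so z* = 0.162/0.0272 = 5.96.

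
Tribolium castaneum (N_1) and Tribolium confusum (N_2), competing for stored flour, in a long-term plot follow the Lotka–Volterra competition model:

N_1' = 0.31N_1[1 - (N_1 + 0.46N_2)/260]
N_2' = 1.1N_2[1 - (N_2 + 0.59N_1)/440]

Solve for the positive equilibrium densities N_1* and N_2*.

Setting both brackets to zero gives the nullclines N_1 + 0.46N_2 = 260 and 0.59N_1 + N_2 = 440.
Substituting N_2 = 440 - 0.59N_1 into the first: N_1(1 - 0.46·0.59) = 260 - 0.46·440.
So N_1* = 57.6/0.729 = 79.1, and then N_2* = 440 - 0.59·79.1 = 393.

N_1* ≈ 79.1, N_2* ≈ 393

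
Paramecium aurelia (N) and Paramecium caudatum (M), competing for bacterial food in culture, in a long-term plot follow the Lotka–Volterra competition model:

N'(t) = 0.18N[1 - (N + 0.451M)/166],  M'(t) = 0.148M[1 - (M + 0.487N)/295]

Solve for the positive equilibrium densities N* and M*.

Setting both brackets to zero gives the nullclines N + 0.451M = 166 and 0.487N + M = 295.
Substituting M = 295 - 0.487N into the first: N(1 - 0.451·0.487) = 166 - 0.451·295.
So N* = 33/0.78 = 42.2, and then M* = 295 - 0.487·42.2 = 274.

N* ≈ 42.2, M* ≈ 274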